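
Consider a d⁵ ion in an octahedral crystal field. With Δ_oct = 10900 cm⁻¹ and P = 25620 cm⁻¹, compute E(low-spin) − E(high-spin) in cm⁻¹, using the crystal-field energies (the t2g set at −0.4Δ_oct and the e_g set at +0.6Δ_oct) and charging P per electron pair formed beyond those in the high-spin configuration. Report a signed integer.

29440

High-spin: t2g^3 e_g^2, CFSE = 0.0Δ_oct = 0 cm⁻¹.
For low-spin the configuration is t2g^5 e_g^0: orbital energy -2.0 × 10900 = -21800 cm⁻¹, and 2 additional pairs relative to high-spin add 51240 cm⁻¹, giving 29440 cm⁻¹.
E(LS) − E(HS) = 29440 − (0) = 29440 cm⁻¹.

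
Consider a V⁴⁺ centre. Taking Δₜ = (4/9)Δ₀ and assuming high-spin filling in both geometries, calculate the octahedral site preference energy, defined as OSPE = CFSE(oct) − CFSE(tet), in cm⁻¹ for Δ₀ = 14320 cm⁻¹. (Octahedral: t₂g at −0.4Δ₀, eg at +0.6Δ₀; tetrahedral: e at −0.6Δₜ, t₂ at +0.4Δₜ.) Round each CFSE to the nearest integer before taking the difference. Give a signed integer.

V⁴⁺: group 5, so d-count = 5 − 4 = 1.
Octahedral high-spin t₂g¹ eg⁰: CFSE = -0.4 × 14320 = -5728 cm⁻¹.
In a tetrahedral site the filling is e¹ t₂⁰: CFSE(tet) = -0.6Δₜ = -0.6 × (4/9)(14320) = -3819 cm⁻¹.
Subtracting, OSPE = -5728 − (-3819) = -1909 cm⁻¹.

-1909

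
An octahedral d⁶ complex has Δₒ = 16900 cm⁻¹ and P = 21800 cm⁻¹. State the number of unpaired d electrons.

With Δₒ < P the complex is high-spin.
That gives t₂g⁴ eg².
Unpaired electrons: 4.

4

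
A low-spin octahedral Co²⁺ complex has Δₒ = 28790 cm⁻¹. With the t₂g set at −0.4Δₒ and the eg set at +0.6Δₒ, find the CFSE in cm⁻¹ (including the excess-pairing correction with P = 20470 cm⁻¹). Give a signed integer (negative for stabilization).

Co sits in group 9; removing 2 electrons leaves Co²⁺ with 9 − 2 = 7 d electrons.
Configuration: t₂g⁶ eg¹.
The orbital stabilization is -1.8Δₒ = -1.8 × 28790 = -51822 cm⁻¹.
High-spin d⁷ would be t₂g⁵ eg² with 2 pairs; low-spin has 3, so 1 excess pair costs +1P = +20470 cm⁻¹.
Net CFSE = -51822 + 20470 = -31352 cm⁻¹.

-31352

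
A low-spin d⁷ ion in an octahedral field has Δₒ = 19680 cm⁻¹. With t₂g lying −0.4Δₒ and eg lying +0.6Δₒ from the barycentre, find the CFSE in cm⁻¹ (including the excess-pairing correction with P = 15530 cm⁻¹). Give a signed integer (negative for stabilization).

The d⁷ electrons fill as t₂g⁶ eg¹.
The orbital stabilization is -1.8Δₒ = -1.8 × 19680 = -35424 cm⁻¹.
Relative to high-spin t₂g⁵ eg² (2 paired), the low-spin configuration has 1 additional pair, contributing +1 × 15530 = +15530 cm⁻¹.
Overall CFSE = -35424 + 15530 = -19894 cm⁻¹.

-19894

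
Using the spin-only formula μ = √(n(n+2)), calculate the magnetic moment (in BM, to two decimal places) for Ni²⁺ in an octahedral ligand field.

Ni²⁺: group 10, so d-count = 10 − 2 = 8.
Configuration: t₂g⁶ eg² → 2 unpaired electrons.
μ(spin-only) = √[2(2+2)] = √8 ≈ 2.83 BM.

2.83 BM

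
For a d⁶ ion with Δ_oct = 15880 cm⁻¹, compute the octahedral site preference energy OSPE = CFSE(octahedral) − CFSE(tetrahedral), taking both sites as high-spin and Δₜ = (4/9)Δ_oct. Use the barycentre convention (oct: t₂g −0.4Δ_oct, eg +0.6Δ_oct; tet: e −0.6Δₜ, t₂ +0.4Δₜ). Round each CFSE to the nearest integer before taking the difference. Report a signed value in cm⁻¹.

In an octahedral site d⁶ (HS) is t₂g⁴ eg², giving CFSE(oct) = -0.4Δ_oct = -6352 cm⁻¹.
In a tetrahedral site the filling is e³ t₂³: CFSE(tet) = -0.6Δₜ = -0.6 × (4/9)(15880) = -4235 cm⁻¹.
OSPE = -6352 − (-4235) = -2117 cm⁻¹.

-2117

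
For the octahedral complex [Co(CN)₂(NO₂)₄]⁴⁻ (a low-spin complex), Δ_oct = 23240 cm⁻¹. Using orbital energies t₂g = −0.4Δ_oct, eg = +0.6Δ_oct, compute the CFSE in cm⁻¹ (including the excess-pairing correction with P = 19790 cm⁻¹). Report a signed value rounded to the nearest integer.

Ligand charges: 2×(-1) from CN⁻ and 4×(-1) from NO₂⁻ sum to -6; with overall charge -4, Co is +2.
Co sits in group 9; removing 2 electrons leaves Co²⁺ with 9 − 2 = 7 d electrons.
Configuration: t₂g⁶ eg¹.
The orbital stabilization is -1.8Δ_oct = -1.8 × 23240 = -41832 cm⁻¹.
Pairing penalty: 3 pairs vs 2 in the high-spin reference → 1 extra × P = 19790 cm⁻¹.
Net CFSE = -41832 + 19790 = -22042 cm⁻¹.

-22042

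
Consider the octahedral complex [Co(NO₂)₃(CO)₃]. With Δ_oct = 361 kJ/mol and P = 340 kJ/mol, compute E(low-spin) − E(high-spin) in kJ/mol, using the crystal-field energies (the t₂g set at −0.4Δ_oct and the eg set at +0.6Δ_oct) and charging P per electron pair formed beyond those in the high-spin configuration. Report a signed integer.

Ligand charges: 3×(-1) from NO₂⁻ and 3×(+0) from CO sum to -3; with overall charge +0, Co is +3.
Co is in group 9, so Co³⁺ is d⁶ (9 − 3 = 6).
High-spin d⁶ fills as t₂g⁴ eg² with CFSE 4(−0.4) + 2(+0.6) = -0.4Δ_oct = -144 kJ/mol.
For low-spin the configuration is t₂g⁶ eg⁰: orbital energy -2.4 × 361 = -866 kJ/mol, and 2 additional pairs relative to high-spin add 680 kJ/mol, giving -186 kJ/mol.
The difference is -186 − (-144) = -42 kJ/mol, so low-spin lies lower.

-42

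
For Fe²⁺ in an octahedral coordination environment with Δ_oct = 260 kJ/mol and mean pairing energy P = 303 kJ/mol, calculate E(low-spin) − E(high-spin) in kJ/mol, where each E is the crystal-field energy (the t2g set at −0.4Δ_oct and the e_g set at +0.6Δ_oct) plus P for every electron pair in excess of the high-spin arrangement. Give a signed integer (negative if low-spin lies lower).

86

Group 8 minus oxidation state +2 gives a d⁶ configuration for Fe²⁺.
High-spin: t2g^4 e_g^2, CFSE = -0.4Δ_oct = -104 kJ/mol.
For low-spin the configuration is t2g^6 e_g^0: orbital energy -2.4 × 260 = -624 kJ/mol, and 2 additional pairs relative to high-spin add 606 kJ/mol, giving -18 kJ/mol.
E(LS) − E(HS) = -18 − (-104) = 86 kJ/mol.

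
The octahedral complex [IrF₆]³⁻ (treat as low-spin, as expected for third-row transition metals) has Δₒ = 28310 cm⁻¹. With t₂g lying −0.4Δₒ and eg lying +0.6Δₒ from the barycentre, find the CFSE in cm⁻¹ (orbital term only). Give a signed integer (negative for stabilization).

-67944

Each F⁻ contributes -1; 6 × (-1) = -6. With overall charge -3, Ir is in the +3 oxidation state.
Group 9 minus oxidation state +3 gives a d⁶ configuration for Ir³⁺.
Electron filling gives t₂g⁶ eg⁰.
Orbital CFSE = 6(-0.4) + 0(0.6) = -2.4Δₒ = -2.4 × 28310 = -67944 cm⁻¹.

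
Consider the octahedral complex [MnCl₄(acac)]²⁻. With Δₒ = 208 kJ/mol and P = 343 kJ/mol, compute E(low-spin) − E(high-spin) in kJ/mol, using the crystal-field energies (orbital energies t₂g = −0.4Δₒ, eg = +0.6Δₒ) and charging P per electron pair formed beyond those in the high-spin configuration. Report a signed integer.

135

Ligand charges: 4×(-1) from Cl⁻ and 1×(-1) from acac⁻ sum to -5; with overall charge -2, Mn is +3.
Mn³⁺: group 7, so d-count = 7 − 3 = 4.
In the high-spin limit (t₂g³ eg¹) the orbital term is -0.6Δₒ = -125 kJ/mol, with no excess pairing.
Low-spin t₂g⁴ eg⁰ gives -1.6Δₒ = -333 kJ/mol, but forming 1 extra pair costs 1P = 343 kJ/mol, so E(LS) = -333 + 343 = 10 kJ/mol.
E(LS) − E(HS) = 10 − (-125) = 135 kJ/mol.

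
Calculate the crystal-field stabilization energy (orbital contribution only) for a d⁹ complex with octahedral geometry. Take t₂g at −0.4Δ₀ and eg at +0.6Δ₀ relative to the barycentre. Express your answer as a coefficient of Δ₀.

Configuration: t₂g⁶ eg³.
CFSE = 6(-0.4Δ₀) + 3(0.6Δ₀) = -2.4Δ₀ + 1.8Δ₀ = -0.6Δ₀.

-0.6 Δ₀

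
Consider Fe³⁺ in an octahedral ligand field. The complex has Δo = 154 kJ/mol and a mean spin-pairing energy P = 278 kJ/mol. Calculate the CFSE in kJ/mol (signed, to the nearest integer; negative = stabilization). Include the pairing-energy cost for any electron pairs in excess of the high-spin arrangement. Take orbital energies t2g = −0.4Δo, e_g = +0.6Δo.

Fe is in group 8, so Fe³⁺ is d⁵ (8 − 3 = 5).
Since Δo = 154 kJ/mol < P = 278 kJ/mol, the complex adopts the high-spin configuration.
That gives t2g^3 e_g^2.
Orbital CFSE = 0.0Δo = 0.0 × 154 = 0 kJ/mol.
High-spin has no excess pairs, so no pairing correction applies.

0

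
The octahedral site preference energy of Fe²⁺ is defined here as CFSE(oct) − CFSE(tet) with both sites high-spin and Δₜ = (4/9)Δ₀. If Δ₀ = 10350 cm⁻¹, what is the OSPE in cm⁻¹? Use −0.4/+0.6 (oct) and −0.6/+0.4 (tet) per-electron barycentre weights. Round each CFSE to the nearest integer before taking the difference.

-1380

Fe²⁺: group 8, so d-count = 8 − 2 = 6.
Octahedral (high-spin): t₂g⁴ eg², CFSE = 4(−0.4) + 2(+0.6) = -0.4Δ₀ = -0.4 × 10350 = -4140 cm⁻¹.
Tetrahedral: e³ t₂³, CFSE = 3(−0.6) + 3(+0.4) = -0.6Δₜ = -0.6 × (4/9) × 10350 = -2760 cm⁻¹.
OSPE = -4140 − (-2760) = -1380 cm⁻¹.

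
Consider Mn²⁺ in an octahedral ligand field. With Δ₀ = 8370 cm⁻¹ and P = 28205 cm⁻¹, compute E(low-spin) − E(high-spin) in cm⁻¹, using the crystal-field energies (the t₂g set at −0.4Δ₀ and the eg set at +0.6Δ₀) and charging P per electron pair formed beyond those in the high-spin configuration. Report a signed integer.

39670

Group 7 minus oxidation state +2 gives a d⁵ configuration for Mn²⁺.
High-spin: t₂g³ eg², CFSE = 0.0Δ₀ = 0 cm⁻¹.
Low-spin t₂g⁵ eg⁰ gives -2.0Δ₀ = -16740 cm⁻¹, but forming 2 extra pairs costs 2P = 56410 cm⁻¹, so E(LS) = -16740 + 56410 = 39670 cm⁻¹.
Thus E(LS) − E(HS) = 39670 cm⁻¹.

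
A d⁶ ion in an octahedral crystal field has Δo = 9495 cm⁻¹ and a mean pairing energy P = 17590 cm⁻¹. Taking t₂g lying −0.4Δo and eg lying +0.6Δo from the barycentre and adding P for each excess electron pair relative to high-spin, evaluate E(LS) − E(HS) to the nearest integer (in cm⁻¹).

In the high-spin limit (t₂g⁴ eg²) the orbital term is -0.4Δo = -3798 cm⁻¹, with no excess pairing.
For low-spin the configuration is t₂g⁶ eg⁰: orbital energy -2.4 × 9495 = -22788 cm⁻¹, and 2 additional pairs relative to high-spin add 35180 cm⁻¹, giving 12392 cm⁻¹.
Thus E(LS) − E(HS) = 16190 cm⁻¹.

16190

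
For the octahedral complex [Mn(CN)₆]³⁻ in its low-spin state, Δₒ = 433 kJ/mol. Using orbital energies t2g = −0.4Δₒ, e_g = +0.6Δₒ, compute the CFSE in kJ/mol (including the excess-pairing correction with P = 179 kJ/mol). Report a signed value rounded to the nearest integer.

Each CN⁻ contributes -1; 6 × (-1) = -6. With overall charge -3, Mn is in the +3 oxidation state.
Mn is in group 7, so Mn³⁺ is d⁴ (7 − 3 = 4).
Configuration: t2g^4 e_g^0.
CFSE(orbital) = 4×(-0.4Δₒ) + 0×(0.6Δₒ) = -1.6Δₒ; with Δₒ = 433 kJ/mol that is -693 kJ/mol.
Relative to high-spin t2g^3 e_g^1 (0 paired), the low-spin configuration has 1 additional pair, contributing +1 × 179 = +179 kJ/mol.
Combining: -693 + 179 = -514 kJ/mol.

-514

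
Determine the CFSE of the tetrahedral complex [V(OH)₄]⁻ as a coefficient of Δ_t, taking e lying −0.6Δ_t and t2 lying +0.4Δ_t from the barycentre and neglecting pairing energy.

-1.2 Δ_t

Each OH⁻ contributes -1; 4 × (-1) = -4. With overall charge -1, V is in the +3 oxidation state.
V³⁺: group 5, so d-count = 5 − 3 = 2.
With tetrahedral geometry the complex is necessarily high-spin.
Configuration: e^2 t2^0.
CFSE = 2(-0.6Δ_t) + 0(0.4Δ_t) = -1.2Δ_t + 0.0Δ_t = -1.2Δ_t.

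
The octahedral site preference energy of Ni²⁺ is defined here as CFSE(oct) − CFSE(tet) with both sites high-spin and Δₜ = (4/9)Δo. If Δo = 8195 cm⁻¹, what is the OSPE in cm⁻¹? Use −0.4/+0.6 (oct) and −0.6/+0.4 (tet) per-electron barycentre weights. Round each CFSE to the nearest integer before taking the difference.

-6920

Ni sits in group 10; removing 2 electrons leaves Ni²⁺ with 10 − 2 = 8 d electrons.
Octahedral (high-spin): t2g^6 e_g^2, CFSE = 6(−0.4) + 2(+0.6) = -1.2Δo = -1.2 × 8195 = -9834 cm⁻¹.
Tetrahedral e^4 t2^4 gives -0.8Δₜ = -0.8 × (4/9) × 8195 = -2914 cm⁻¹.
OSPE = CFSE(oct) − CFSE(tet) = -9834 − (-2914) = -6920 cm⁻¹.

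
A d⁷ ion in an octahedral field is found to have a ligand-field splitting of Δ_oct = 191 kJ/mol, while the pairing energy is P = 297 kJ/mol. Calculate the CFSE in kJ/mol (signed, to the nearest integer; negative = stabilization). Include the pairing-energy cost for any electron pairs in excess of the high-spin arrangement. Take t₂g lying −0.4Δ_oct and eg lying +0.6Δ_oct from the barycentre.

-153

Δ_oct < P, so pairing is avoided: the ground state is high-spin.
Configuration: t₂g⁵ eg².
Orbital CFSE = -0.8Δ_oct = -0.8 × 191 = -153 kJ/mol.
High-spin has no excess pairs, so no pairing correction applies.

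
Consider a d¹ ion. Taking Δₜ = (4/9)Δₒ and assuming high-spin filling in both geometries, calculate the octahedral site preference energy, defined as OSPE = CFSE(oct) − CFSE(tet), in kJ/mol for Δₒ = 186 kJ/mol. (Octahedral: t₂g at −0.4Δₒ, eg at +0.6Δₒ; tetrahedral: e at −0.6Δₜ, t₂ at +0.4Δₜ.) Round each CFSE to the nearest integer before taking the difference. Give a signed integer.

In an octahedral site d¹ (HS) is t₂g¹ eg⁰, giving CFSE(oct) = -0.4Δₒ = -74 kJ/mol.
In a tetrahedral site the filling is e¹ t₂⁰: CFSE(tet) = -0.6Δₜ = -0.6 × (4/9)(186) = -50 kJ/mol.
OSPE = CFSE(oct) − CFSE(tet) = -74 − (-50) = -24 kJ/mol.

-24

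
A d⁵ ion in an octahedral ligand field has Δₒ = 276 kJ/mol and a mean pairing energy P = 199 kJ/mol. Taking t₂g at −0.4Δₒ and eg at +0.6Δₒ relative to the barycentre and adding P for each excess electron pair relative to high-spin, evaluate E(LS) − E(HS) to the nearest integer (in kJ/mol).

In the high-spin limit (t₂g³ eg²) the orbital term is 0.0Δₒ = 0 kJ/mol, with no excess pairing.
Low-spin t₂g⁵ eg⁰ gives -2.0Δₒ = -552 kJ/mol, but forming 2 extra pairs costs 2P = 398 kJ/mol, so E(LS) = -552 + 398 = -154 kJ/mol.
The difference is -154 − (0) = -154 kJ/mol, so low-spin lies lower.

-154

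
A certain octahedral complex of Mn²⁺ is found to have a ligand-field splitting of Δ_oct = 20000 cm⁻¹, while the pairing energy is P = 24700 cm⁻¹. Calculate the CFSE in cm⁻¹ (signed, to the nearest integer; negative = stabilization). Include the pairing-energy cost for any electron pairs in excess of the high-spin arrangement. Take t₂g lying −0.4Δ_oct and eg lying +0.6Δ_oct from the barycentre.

Group 7 minus oxidation state +2 gives a d⁵ configuration for Mn²⁺.
Since Δ_oct = 20000 cm⁻¹ < P = 24700 cm⁻¹, the complex adopts the high-spin configuration.
That gives t₂g³ eg².
Orbital CFSE = 0.0Δ_oct = 0.0 × 20000 = 0 cm⁻¹.
High-spin has no excess pairs, so no pairing correction applies.

0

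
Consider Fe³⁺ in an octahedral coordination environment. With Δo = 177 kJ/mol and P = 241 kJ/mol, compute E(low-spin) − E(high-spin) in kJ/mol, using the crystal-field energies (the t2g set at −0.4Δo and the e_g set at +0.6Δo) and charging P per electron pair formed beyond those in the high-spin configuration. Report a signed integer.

Fe³⁺: group 8, so d-count = 8 − 3 = 5.
In the high-spin limit (t2g^3 e_g^2) the orbital term is 0.0Δo = 0 kJ/mol, with no excess pairing.
For low-spin the configuration is t2g^5 e_g^0: orbital energy -2.0 × 177 = -354 kJ/mol, and 2 additional pairs relative to high-spin add 482 kJ/mol, giving 128 kJ/mol.
E(LS) − E(HS) = 128 − (0) = 128 kJ/mol.

128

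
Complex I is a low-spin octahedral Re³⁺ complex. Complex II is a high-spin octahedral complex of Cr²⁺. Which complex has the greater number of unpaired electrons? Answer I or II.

II

I: Group 7 minus oxidation state +3 gives a d⁴ configuration for Re³⁺; t₂g⁴ eg⁰ → 2 unpaired.
II: Cr is in group 6, so Cr²⁺ is d⁴ (6 − 2 = 4); t2g^3 e_g^1 → 4 unpaired.
So II has more unpaired electrons.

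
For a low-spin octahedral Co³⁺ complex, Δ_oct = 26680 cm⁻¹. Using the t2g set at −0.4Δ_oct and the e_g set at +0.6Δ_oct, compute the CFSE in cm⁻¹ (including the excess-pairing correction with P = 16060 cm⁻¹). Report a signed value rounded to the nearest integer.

Group 9 minus oxidation state +3 gives a d⁶ configuration for Co³⁺.
Configuration: t2g^6 e_g^0.
Orbital CFSE = 6(-0.4) + 0(0.6) = -2.4Δ_oct = -2.4 × 26680 = -64032 cm⁻¹.
Pairing penalty: 3 pairs vs 1 in the high-spin reference → 2 extra × P = 32120 cm⁻¹.
Overall CFSE = -64032 + 32120 = -31912 cm⁻¹.

-31912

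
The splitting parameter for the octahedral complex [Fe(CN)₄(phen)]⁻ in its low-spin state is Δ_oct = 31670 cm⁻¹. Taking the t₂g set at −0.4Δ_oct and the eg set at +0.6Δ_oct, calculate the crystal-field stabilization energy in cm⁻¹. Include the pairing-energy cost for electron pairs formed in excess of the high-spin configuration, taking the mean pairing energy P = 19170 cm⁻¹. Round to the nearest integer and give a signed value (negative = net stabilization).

-25000

Ligand charges: 4×(-1) from CN⁻ and 1×(+0) from phen sum to -4; with overall charge -1, Fe is +3.
Fe³⁺: group 8, so d-count = 8 − 3 = 5.
The d⁵ electrons fill as t₂g⁵ eg⁰.
The orbital stabilization is -2.0Δ_oct = -2.0 × 31670 = -63340 cm⁻¹.
Pairing penalty: 2 pairs vs 0 in the high-spin reference → 2 extra × P = 38340 cm⁻¹.
Combining: -63340 + 38340 = -25000 cm⁻¹.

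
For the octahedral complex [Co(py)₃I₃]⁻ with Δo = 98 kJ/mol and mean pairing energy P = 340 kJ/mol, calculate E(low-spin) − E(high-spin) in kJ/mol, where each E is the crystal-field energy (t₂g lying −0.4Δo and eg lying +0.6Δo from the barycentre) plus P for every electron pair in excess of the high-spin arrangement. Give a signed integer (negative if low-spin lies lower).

Ligand charges: 3×(+0) from py and 3×(-1) from I⁻ sum to -3; with overall charge -1, Co is +2.
Group 9 minus oxidation state +2 gives a d⁷ configuration for Co²⁺.
In the high-spin limit (t₂g⁵ eg²) the orbital term is -0.8Δo = -78 kJ/mol, with no excess pairing.
Low-spin t₂g⁶ eg¹ gives -1.8Δo = -176 kJ/mol, but forming 1 extra pair costs 1P = 340 kJ/mol, so E(LS) = -176 + 340 = 164 kJ/mol.
Thus E(LS) − E(HS) = 242 kJ/mol.

242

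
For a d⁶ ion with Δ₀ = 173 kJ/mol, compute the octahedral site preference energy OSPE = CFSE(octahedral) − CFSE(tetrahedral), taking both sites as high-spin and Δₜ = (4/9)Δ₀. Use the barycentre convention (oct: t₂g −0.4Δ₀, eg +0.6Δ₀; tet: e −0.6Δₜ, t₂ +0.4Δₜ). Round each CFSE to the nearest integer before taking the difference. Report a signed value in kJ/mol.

Octahedral (high-spin): t₂g⁴ eg², CFSE = 4(−0.4) + 2(+0.6) = -0.4Δ₀ = -0.4 × 173 = -69 kJ/mol.
Tetrahedral e³ t₂³ gives -0.6Δₜ = -0.6 × (4/9) × 173 = -46 kJ/mol.
Subtracting, OSPE = -69 − (-46) = -23 kJ/mol.

-23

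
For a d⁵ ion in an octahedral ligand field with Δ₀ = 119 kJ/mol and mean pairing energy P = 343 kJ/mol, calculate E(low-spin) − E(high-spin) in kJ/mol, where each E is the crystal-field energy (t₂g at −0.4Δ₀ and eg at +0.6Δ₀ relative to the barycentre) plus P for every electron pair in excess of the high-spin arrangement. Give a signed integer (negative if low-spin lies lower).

High-spin: t₂g³ eg², CFSE = 0.0Δ₀ = 0 kJ/mol.
Low-spin: t₂g⁵ eg⁰, orbital CFSE = -2.0Δ₀ = -238 kJ/mol; plus 2 excess pairs × P = +686 kJ/mol; total 448 kJ/mol.
Thus E(LS) − E(HS) = 448 kJ/mol.

448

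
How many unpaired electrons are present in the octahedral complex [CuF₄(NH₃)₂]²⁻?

Ligand charges: 4×(-1) from F⁻ and 2×(+0) from NH₃ sum to -4; with overall charge -2, Cu is +2.
Cu²⁺: group 11, so d-count = 11 − 2 = 9.
Configuration: t₂g⁶ eg³, giving 1 unpaired electron.

1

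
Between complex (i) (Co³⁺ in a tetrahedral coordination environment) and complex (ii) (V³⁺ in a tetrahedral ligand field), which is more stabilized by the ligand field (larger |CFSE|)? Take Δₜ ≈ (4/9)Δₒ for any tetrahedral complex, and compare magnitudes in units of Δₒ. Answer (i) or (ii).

(ii)

(i): Co is in group 9, so Co³⁺ is d⁶ (9 − 3 = 6); With tetrahedral geometry the complex is necessarily high-spin; e³ t₂³, CFSE = -0.6Δₜ ≈ -0.27Δₒ.
(ii): V³⁺: group 5, so d-count = 5 − 3 = 2; With tetrahedral geometry the complex is necessarily high-spin; e² t₂⁰, CFSE = -1.2Δₜ ≈ -0.53Δₒ.
So (ii) has the larger |CFSE|.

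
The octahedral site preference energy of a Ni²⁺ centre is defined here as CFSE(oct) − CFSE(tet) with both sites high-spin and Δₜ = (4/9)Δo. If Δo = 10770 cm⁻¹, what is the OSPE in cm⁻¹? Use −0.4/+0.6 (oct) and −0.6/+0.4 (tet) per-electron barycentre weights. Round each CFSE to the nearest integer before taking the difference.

Ni sits in group 10; removing 2 electrons leaves Ni²⁺ with 10 − 2 = 8 d electrons.
Octahedral high-spin t2g^6 e_g^2: CFSE = -1.2 × 10770 = -12924 cm⁻¹.
Tetrahedral: e^4 t2^4, CFSE = 4(−0.6) + 4(+0.4) = -0.8Δₜ = -0.8 × (4/9) × 10770 = -3829 cm⁻¹.
Subtracting, OSPE = -12924 − (-3829) = -9095 cm⁻¹.

-9095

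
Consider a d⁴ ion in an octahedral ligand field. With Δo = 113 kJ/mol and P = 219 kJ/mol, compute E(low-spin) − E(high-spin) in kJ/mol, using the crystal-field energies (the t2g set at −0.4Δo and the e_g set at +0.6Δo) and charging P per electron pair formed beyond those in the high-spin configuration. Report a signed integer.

In the high-spin limit (t2g^3 e_g^1) the orbital term is -0.6Δo = -68 kJ/mol, with no excess pairing.
For low-spin the configuration is t2g^4 e_g^0: orbital energy -1.6 × 113 = -181 kJ/mol, and 1 additional pair relative to high-spin adds 219 kJ/mol, giving 38 kJ/mol.
The difference is 38 − (-68) = 106 kJ/mol, so high-spin lies lower.

106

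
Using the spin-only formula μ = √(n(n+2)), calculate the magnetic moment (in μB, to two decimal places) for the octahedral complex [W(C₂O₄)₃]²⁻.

Each C₂O₄²⁻ contributes -2; 3 × (-2) = -6. With overall charge -2, W is in the +4 oxidation state.
W is in group 6, so W⁴⁺ is d² (6 − 4 = 2).
For octahedral d² the high- and low-spin configurations coincide.
Configuration: t2g^2 e_g^0 → 2 unpaired electrons.
μ(spin-only) = √[2(2+2)] = √8 ≈ 2.83 μB.

2.83 μB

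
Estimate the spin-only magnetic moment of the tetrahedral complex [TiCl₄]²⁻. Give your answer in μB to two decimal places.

Each Cl⁻ contributes -1; 4 × (-1) = -4. With overall charge -2, Ti is in the +2 oxidation state.
Ti is in group 4, so Ti²⁺ is d² (4 − 2 = 2).
Tetrahedral fields are weak (Δₜ ≈ 4/9 Δₒ), so electrons fill high-spin.
Configuration: e² t₂⁰ → 2 unpaired electrons.
μ(spin-only) = √[2(2+2)] = √8 ≈ 2.83 μB.

2.83 μB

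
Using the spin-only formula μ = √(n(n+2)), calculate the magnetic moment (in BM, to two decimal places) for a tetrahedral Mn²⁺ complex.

5.92 BM

Group 7 minus oxidation state +2 gives a d⁵ configuration for Mn²⁺.
Tetrahedral fields are weak (Δₜ ≈ 4/9 Δₒ), so electrons fill high-spin.
Configuration: e^2 t2^3 → 5 unpaired electrons.
μ(spin-only) = √[5(5+2)] = √35 ≈ 5.92 BM.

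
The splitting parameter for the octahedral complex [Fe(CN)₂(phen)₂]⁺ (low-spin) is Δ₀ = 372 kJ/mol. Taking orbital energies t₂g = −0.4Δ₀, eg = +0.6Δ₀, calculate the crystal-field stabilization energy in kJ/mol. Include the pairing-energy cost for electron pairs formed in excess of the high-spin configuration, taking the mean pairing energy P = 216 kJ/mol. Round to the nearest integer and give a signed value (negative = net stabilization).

-312

Ligand charges: 2×(-1) from CN⁻ and 2×(+0) from phen sum to -2; with overall charge +1, Fe is +3.
Fe is in group 8, so Fe³⁺ is d⁵ (8 − 3 = 5).
Electron filling gives t₂g⁵ eg⁰.
The orbital stabilization is -2.0Δ₀ = -2.0 × 372 = -744 kJ/mol.
Pairing penalty: 2 pairs vs 0 in the high-spin reference → 2 extra × P = 432 kJ/mol.
Net CFSE = -744 + 432 = -312 kJ/mol.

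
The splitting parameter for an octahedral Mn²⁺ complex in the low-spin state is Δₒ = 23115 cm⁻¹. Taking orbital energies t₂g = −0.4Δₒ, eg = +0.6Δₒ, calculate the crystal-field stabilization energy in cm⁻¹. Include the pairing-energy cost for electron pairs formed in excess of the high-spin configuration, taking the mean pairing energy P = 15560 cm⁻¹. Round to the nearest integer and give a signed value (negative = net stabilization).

Mn is in group 7, so Mn²⁺ is d⁵ (7 − 2 = 5).
The d⁵ electrons fill as t₂g⁵ eg⁰.
CFSE(orbital) = 5×(-0.4Δₒ) + 0×(0.6Δₒ) = -2.0Δₒ; with Δₒ = 23115 cm⁻¹ that is -46230 cm⁻¹.
Relative to high-spin t₂g³ eg² (0 paired), the low-spin configuration has 2 additional pairs, contributing +2 × 15560 = +31120 cm⁻¹.
Combining: -46230 + 31120 = -15110 cm⁻¹.

-15110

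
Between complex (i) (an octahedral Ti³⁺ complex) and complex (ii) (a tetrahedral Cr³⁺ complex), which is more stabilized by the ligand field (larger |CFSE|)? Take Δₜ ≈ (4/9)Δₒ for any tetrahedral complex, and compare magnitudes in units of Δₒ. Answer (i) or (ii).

(i)

(i): Group 4 minus oxidation state +3 gives a d¹ configuration for Ti³⁺; t₂g¹ eg⁰, CFSE = -0.4Δₒ.
(ii): Cr³⁺: group 6, so d-count = 6 − 3 = 3; Tetrahedral fields are weak (Δₜ ≈ 4/9 Δₒ), so electrons fill high-spin; e² t₂¹, CFSE = -0.8Δₜ ≈ -0.36Δₒ.
So (i) has the larger |CFSE|.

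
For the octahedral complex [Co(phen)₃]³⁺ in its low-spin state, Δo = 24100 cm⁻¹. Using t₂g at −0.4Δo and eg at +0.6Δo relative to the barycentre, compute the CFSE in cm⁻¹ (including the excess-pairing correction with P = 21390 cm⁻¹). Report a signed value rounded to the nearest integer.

-15060

phen is neutral, so the +3 overall charge sits on Co: oxidation state +3.
Co sits in group 9; removing 3 electrons leaves Co³⁺ with 9 − 3 = 6 d electrons.
The d⁶ electrons fill as t₂g⁶ eg⁰.
CFSE(orbital) = 6×(-0.4Δo) + 0×(0.6Δo) = -2.4Δo; with Δo = 24100 cm⁻¹ that is -57840 cm⁻¹.
Relative to high-spin t₂g⁴ eg² (1 paired), the low-spin configuration has 2 additional pairs, contributing +2 × 21390 = +42780 cm⁻¹.
Overall CFSE = -57840 + 42780 = -15060 cm⁻¹.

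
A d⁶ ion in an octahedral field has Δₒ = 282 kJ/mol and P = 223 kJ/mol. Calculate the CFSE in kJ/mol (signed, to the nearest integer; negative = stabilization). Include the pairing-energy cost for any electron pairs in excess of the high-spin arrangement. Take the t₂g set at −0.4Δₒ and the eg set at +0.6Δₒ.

-231

Here Δₒ > P (282 > 223), so the low-spin state is favoured.
That gives t₂g⁶ eg⁰.
Orbital CFSE = -2.4Δₒ = -2.4 × 282 = -677 kJ/mol.
Excess pairs vs high-spin: 3 − 1 = 2; pairing cost = +446 kJ/mol.
Net CFSE = -677 + 446 = -231 kJ/mol.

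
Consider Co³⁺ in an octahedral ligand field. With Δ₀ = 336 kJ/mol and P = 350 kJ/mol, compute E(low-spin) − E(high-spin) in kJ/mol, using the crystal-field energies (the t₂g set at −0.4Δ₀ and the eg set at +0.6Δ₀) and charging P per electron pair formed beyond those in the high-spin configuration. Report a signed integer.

28

Co is in group 9, so Co³⁺ is d⁶ (9 − 3 = 6).
In the high-spin limit (t₂g⁴ eg²) the orbital term is -0.4Δ₀ = -134 kJ/mol, with no excess pairing.
For low-spin the configuration is t₂g⁶ eg⁰: orbital energy -2.4 × 336 = -806 kJ/mol, and 2 additional pairs relative to high-spin add 700 kJ/mol, giving -106 kJ/mol.
The difference is -106 − (-134) = 28 kJ/mol, so high-spin lies lower.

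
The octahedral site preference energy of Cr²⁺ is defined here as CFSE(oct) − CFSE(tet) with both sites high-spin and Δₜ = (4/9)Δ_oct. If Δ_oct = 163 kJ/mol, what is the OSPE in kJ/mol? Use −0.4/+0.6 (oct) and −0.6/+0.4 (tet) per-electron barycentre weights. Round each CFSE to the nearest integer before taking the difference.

-69

Cr is in group 6, so Cr²⁺ is d⁴ (6 − 2 = 4).
In an octahedral site d⁴ (HS) is t₂g³ eg¹, giving CFSE(oct) = -0.6Δ_oct = -98 kJ/mol.
Tetrahedral: e² t₂², CFSE = 2(−0.6) + 2(+0.4) = -0.4Δₜ = -0.4 × (4/9) × 163 = -29 kJ/mol.
Subtracting, OSPE = -98 − (-29) = -69 kJ/mol.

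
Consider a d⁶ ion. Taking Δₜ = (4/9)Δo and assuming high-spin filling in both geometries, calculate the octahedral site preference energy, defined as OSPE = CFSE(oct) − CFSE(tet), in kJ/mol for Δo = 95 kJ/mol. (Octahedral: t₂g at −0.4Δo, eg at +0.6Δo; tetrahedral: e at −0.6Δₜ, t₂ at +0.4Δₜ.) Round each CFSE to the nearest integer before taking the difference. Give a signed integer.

-13

In an octahedral site d⁶ (HS) is t2g^4 e_g^2, giving CFSE(oct) = -0.4Δo = -38 kJ/mol.
Tetrahedral: e^3 t2^3, CFSE = 3(−0.6) + 3(+0.4) = -0.6Δₜ = -0.6 × (4/9) × 95 = -25 kJ/mol.
Subtracting, OSPE = -38 − (-25) = -13 kJ/mol.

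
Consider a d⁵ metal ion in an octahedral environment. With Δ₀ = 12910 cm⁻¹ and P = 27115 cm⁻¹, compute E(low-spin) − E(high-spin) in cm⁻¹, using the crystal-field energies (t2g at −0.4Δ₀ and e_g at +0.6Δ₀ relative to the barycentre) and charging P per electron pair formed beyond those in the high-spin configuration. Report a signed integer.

High-spin: t2g^3 e_g^2, CFSE = 0.0Δ₀ = 0 cm⁻¹.
Low-spin: t2g^5 e_g^0, orbital CFSE = -2.0Δ₀ = -25820 cm⁻¹; plus 2 excess pairs × P = +54230 cm⁻¹; total 28410 cm⁻¹.
The difference is 28410 − (0) = 28410 cm⁻¹, so high-spin lies lower.

28410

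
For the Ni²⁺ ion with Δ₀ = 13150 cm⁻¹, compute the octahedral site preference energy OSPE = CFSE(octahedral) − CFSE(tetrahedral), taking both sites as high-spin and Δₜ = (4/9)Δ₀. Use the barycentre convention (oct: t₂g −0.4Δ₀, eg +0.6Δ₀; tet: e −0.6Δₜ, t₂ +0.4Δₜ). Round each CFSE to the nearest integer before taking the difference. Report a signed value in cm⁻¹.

-11104

Group 10 minus oxidation state +2 gives a d⁸ configuration for Ni²⁺.
In an octahedral site d⁸ (HS) is t₂g⁶ eg², giving CFSE(oct) = -1.2Δ₀ = -15780 cm⁻¹.
In a tetrahedral site the filling is e⁴ t₂⁴: CFSE(tet) = -0.8Δₜ = -0.8 × (4/9)(13150) = -4676 cm⁻¹.
OSPE = CFSE(oct) − CFSE(tet) = -15780 − (-4676) = -11104 cm⁻¹.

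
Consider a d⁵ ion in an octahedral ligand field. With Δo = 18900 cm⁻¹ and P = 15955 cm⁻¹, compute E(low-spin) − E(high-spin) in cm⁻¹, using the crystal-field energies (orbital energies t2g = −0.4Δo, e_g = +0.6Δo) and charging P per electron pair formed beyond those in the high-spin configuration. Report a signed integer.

-5890

High-spin d⁵ fills as t2g^3 e_g^2 with CFSE 3(−0.4) + 2(+0.6) = 0.0Δo = 0 cm⁻¹.
Low-spin t2g^5 e_g^0 gives -2.0Δo = -37800 cm⁻¹, but forming 2 extra pairs costs 2P = 31910 cm⁻¹, so E(LS) = -37800 + 31910 = -5890 cm⁻¹.
The difference is -5890 − (0) = -5890 cm⁻¹, so low-spin lies lower.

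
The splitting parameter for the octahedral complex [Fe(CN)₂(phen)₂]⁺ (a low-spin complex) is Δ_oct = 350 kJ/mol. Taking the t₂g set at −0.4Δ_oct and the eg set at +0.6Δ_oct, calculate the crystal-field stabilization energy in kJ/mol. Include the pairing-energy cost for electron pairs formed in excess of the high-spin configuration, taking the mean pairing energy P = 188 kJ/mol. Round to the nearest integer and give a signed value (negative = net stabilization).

-324

Ligand charges: 2×(-1) from CN⁻ and 2×(+0) from phen sum to -2; with overall charge +1, Fe is +3.
Fe³⁺: group 8, so d-count = 8 − 3 = 5.
The d⁵ electrons fill as t₂g⁵ eg⁰.
The orbital stabilization is -2.0Δ_oct = -2.0 × 350 = -700 kJ/mol.
Pairing penalty: 2 pairs vs 0 in the high-spin reference → 2 extra × P = 376 kJ/mol.
Net CFSE = -700 + 376 = -324 kJ/mol.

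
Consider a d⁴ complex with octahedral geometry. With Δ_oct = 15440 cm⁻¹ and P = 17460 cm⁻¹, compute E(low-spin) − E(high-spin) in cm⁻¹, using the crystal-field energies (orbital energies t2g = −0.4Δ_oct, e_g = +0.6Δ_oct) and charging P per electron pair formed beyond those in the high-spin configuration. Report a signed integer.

In the high-spin limit (t2g^3 e_g^1) the orbital term is -0.6Δ_oct = -9264 cm⁻¹, with no excess pairing.
For low-spin the configuration is t2g^4 e_g^0: orbital energy -1.6 × 15440 = -24704 cm⁻¹, and 1 additional pair relative to high-spin adds 17460 cm⁻¹, giving -7244 cm⁻¹.
E(LS) − E(HS) = -7244 − (-9264) = 2020 cm⁻¹.

2020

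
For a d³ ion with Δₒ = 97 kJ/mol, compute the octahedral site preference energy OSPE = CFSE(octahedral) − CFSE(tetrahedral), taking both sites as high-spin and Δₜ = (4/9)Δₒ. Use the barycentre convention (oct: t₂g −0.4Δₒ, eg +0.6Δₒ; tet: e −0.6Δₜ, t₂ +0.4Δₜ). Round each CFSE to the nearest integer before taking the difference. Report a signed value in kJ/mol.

-82

Octahedral high-spin t₂g³ eg⁰: CFSE = -1.2 × 97 = -116 kJ/mol.
Tetrahedral: e² t₂¹, CFSE = 2(−0.6) + 1(+0.4) = -0.8Δₜ = -0.8 × (4/9) × 97 = -34 kJ/mol.
OSPE = -116 − (-34) = -82 kJ/mol.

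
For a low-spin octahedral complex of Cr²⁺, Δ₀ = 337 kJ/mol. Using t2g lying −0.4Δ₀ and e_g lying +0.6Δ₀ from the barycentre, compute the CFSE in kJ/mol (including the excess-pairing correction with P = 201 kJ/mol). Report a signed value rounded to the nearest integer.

-338

Cr²⁺: group 6, so d-count = 6 − 2 = 4.
Electron filling gives t2g^4 e_g^0.
The orbital stabilization is -1.6Δ₀ = -1.6 × 337 = -539 kJ/mol.
Relative to high-spin t2g^3 e_g^1 (0 paired), the low-spin configuration has 1 additional pair, contributing +1 × 201 = +201 kJ/mol.
Net CFSE = -539 + 201 = -338 kJ/mol.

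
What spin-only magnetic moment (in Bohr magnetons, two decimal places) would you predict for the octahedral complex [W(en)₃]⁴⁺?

en is neutral, so the +4 overall charge sits on W: oxidation state +4.
W sits in group 6; removing 4 electrons leaves W⁴⁺ with 6 − 4 = 2 d electrons.
Configuration: t2g^2 e_g^0 → 2 unpaired electrons.
μ(spin-only) = √[2(2+2)] = √8 ≈ 2.83 Bohr magnetons.

2.83 Bohr magnetons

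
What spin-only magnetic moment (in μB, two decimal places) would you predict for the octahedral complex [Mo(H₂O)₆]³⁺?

3.87 μB

H₂O is neutral, so the +3 overall charge sits on Mo: oxidation state +3.
Mo³⁺: group 6, so d-count = 6 − 3 = 3.
For octahedral d³ the high- and low-spin configurations coincide.
Configuration: t2g^3 e_g^0 → 3 unpaired electrons.
μ(spin-only) = √[3(3+2)] = √15 ≈ 3.87 μB.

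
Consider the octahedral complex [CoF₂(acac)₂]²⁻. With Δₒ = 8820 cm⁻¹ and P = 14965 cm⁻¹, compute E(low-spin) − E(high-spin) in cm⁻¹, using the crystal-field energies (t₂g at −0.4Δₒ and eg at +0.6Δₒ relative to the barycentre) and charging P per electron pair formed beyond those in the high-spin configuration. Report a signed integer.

Ligand charges: 2×(-1) from F⁻ and 2×(-1) from acac⁻ sum to -4; with overall charge -2, Co is +2.
Co sits in group 9; removing 2 electrons leaves Co²⁺ with 9 − 2 = 7 d electrons.
High-spin d⁷ fills as t₂g⁵ eg² with CFSE 5(−0.4) + 2(+0.6) = -0.8Δₒ = -7056 cm⁻¹.
Low-spin t₂g⁶ eg¹ gives -1.8Δₒ = -15876 cm⁻¹, but forming 1 extra pair costs 1P = 14965 cm⁻¹, so E(LS) = -15876 + 14965 = -911 cm⁻¹.
E(LS) − E(HS) = -911 − (-7056) = 6145 cm⁻¹.

6145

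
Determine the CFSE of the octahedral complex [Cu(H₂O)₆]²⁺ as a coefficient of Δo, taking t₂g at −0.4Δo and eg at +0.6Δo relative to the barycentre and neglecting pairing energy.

-0.6 Δo

H₂O is neutral, so the +2 overall charge sits on Cu: oxidation state +2.
Cu is in group 11, so Cu²⁺ is d⁹ (11 − 2 = 9).
Configuration: t₂g⁶ eg³.
CFSE = 6(-0.4Δo) + 3(0.6Δo) = -2.4Δo + 1.8Δo = -0.6Δo.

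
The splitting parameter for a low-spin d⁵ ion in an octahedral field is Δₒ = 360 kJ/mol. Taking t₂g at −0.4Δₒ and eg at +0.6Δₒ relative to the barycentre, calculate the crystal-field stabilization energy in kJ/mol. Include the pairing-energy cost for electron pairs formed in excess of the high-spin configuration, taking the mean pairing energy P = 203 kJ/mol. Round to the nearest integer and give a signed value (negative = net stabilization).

-314

The d⁵ electrons fill as t₂g⁵ eg⁰.
CFSE(orbital) = 5×(-0.4Δₒ) + 0×(0.6Δₒ) = -2.0Δₒ; with Δₒ = 360 kJ/mol that is -720 kJ/mol.
Pairing penalty: 2 pairs vs 0 in the high-spin reference → 2 extra × P = 406 kJ/mol.
Combining: -720 + 406 = -314 kJ/mol.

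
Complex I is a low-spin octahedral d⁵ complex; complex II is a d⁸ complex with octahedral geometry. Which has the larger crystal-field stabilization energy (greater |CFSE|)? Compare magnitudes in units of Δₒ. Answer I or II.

I: t2g^5 e_g^0, CFSE = -2.0Δₒ.
II: t₂g⁶ eg², CFSE = -1.2Δₒ.
So I has the larger |CFSE|.

I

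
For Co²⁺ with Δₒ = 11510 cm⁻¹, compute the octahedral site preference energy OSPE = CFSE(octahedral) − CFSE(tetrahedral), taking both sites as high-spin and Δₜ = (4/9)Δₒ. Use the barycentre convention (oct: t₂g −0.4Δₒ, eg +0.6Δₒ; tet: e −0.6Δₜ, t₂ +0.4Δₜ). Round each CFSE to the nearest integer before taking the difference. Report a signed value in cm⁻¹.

-3069

Co²⁺: group 9, so d-count = 9 − 2 = 7.
Octahedral high-spin t2g^5 e_g^2: CFSE = -0.8 × 11510 = -9208 cm⁻¹.
Tetrahedral e^4 t2^3 gives -1.2Δₜ = -1.2 × (4/9) × 11510 = -6139 cm⁻¹.
OSPE = -9208 − (-6139) = -3069 cm⁻¹.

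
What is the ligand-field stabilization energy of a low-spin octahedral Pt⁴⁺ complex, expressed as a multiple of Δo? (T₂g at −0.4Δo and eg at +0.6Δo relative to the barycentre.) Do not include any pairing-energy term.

Pt sits in group 10; removing 4 electrons leaves Pt⁴⁺ with 10 − 4 = 6 d electrons.
Configuration: t₂g⁶ eg⁰.
CFSE = 6(-0.4Δo) + 0(0.6Δo) = -2.4Δo + 0.0Δo = -2.4Δo.

-2.4 Δo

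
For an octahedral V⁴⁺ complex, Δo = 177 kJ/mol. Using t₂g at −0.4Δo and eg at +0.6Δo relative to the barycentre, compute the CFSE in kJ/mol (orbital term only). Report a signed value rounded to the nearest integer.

-71

V is in group 5, so V⁴⁺ is d¹ (5 − 4 = 1).
The d¹ electrons fill as t₂g¹ eg⁰.
The orbital stabilization is -0.4Δo = -0.4 × 177 = -71 kJ/mol.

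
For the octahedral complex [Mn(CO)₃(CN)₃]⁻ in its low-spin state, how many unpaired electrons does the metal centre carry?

Ligand charges: 3×(+0) from CO and 3×(-1) from CN⁻ sum to -3; with overall charge -1, Mn is +2.
Mn sits in group 7; removing 2 electrons leaves Mn²⁺ with 7 − 2 = 5 d electrons.
Configuration: t₂g⁵ eg⁰, giving 1 unpaired electron.

1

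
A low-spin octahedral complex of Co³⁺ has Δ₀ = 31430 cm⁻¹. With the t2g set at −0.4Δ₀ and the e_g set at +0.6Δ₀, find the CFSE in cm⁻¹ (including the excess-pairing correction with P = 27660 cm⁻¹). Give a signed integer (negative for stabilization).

Co³⁺: group 9, so d-count = 9 − 3 = 6.
The d⁶ electrons fill as t2g^6 e_g^0.
CFSE(orbital) = 6×(-0.4Δ₀) + 0×(0.6Δ₀) = -2.4Δ₀; with Δ₀ = 31430 cm⁻¹ that is -75432 cm⁻¹.
Pairing penalty: 3 pairs vs 1 in the high-spin reference → 2 extra × P = 55320 cm⁻¹.
Net CFSE = -75432 + 55320 = -20112 cm⁻¹.

-20112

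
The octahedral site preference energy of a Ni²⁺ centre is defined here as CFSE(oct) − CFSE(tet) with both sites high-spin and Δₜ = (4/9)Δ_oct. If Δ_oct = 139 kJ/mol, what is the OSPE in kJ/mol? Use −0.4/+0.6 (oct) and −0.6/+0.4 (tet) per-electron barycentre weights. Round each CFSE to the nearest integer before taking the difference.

Ni²⁺: group 10, so d-count = 10 − 2 = 8.
Octahedral high-spin t₂g⁶ eg²: CFSE = -1.2 × 139 = -167 kJ/mol.
In a tetrahedral site the filling is e⁴ t₂⁴: CFSE(tet) = -0.8Δₜ = -0.8 × (4/9)(139) = -49 kJ/mol.
OSPE = -167 − (-49) = -118 kJ/mol.

-118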